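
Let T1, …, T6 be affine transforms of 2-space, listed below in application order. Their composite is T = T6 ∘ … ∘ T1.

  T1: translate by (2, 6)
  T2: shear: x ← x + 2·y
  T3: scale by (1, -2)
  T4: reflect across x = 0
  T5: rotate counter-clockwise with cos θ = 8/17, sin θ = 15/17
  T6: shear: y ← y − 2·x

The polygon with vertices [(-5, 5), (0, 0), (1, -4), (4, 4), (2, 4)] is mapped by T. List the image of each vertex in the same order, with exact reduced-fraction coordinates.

image vertices: (178/17, -817/17), (4, -26), (4/17, -145/17), (92/17, -734/17), (108/17, -736/17)

T1 translate by (2, 6): (-5, 5) → (-3, 11); (0, 0) → (2, 6); (1, -4) → (3, 2); (4, 4) → (6, 10); (2, 4) → (4, 10)
T2 shear: x ← x + 2·y: (-3, 11) → (19, 11); (2, 6) → (14, 6); (3, 2) → (7, 2); (6, 10) → (26, 10); (4, 10) → (24, 10)
T3 scale by (1, -2): (19, 11) → (19, -22); (14, 6) → (14, -12); (7, 2) → (7, -4); (26, 10) → (26, -20); (24, 10) → (24, -20)
T4 reflect across x = 0: (19, -22) → (-19, -22); (14, -12) → (-14, -12); (7, -4) → (-7, -4); (26, -20) → (-26, -20); (24, -20) → (-24, -20)
T5 rotate counter-clockwise with cos θ = 8/17, sin θ = 15/17: (-19, -22) → (178/17, -461/17); (-14, -12) → (4, -18); (-7, -4) → (4/17, -137/17); (-26, -20) → (92/17, -550/17); (-24, -20) → (108/17, -520/17)
T6 shear: y ← y − 2·x: (178/17, -461/17) → (178/17, -817/17); (4, -18) → (4, -26); (4/17, -137/17) → (4/17, -145/17); (92/17, -550/17) → (92/17, -734/17); (108/17, -520/17) → (108/17, -736/17)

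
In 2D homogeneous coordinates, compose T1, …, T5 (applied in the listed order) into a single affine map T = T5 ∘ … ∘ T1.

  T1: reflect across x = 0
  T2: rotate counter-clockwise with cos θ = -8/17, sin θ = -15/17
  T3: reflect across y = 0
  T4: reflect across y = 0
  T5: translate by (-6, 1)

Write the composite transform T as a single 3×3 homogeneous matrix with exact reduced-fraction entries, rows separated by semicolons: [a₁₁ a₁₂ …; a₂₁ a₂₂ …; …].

T1 = [-1 0 0; 0 1 0; 0 0 1]
T2·T1 = [8/17 15/17 0; 15/17 -8/17 0; 0 0 1]
T3·…·T1 = [8/17 15/17 0; -15/17 8/17 0; 0 0 1]
T4·…·T1 = [8/17 15/17 0; 15/17 -8/17 0; 0 0 1]
T5·…·T1 = [8/17 15/17 -6; 15/17 -8/17 1; 0 0 1]

T = [8/17 15/17 -6; 15/17 -8/17 1; 0 0 1]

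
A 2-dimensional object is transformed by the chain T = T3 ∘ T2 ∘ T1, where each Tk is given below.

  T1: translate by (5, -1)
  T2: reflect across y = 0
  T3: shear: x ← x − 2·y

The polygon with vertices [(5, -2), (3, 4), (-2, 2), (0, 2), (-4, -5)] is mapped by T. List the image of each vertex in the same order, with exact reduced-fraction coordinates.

T1 translate by (5, -1): (5, -2) → (10, -3); (3, 4) → (8, 3); (-2, 2) → (3, 1); (0, 2) → (5, 1); (-4, -5) → (1, -6)
T2 reflect across y = 0: (10, -3) → (10, 3); (8, 3) → (8, -3); (3, 1) → (3, -1); (5, 1) → (5, -1); (1, -6) → (1, 6)
T3 shear: x ← x − 2·y: (10, 3) → (4, 3); (8, -3) → (14, -3); (3, -1) → (5, -1); (5, -1) → (7, -1); (1, 6) → (-11, 6)

image vertices: (4, 3), (14, -3), (5, -1), (7, -1), (-11, 6)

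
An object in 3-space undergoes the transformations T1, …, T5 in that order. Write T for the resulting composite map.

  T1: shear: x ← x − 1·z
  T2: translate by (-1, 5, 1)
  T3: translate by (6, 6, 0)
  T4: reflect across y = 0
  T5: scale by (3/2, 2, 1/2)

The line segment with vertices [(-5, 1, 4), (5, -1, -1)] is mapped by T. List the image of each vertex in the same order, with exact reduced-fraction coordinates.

image vertices: (-6, -24, 5/2), (33/2, -20, 0)

T1 shear: x ← x − 1·z: (-5, 1, 4) → (-9, 1, 4); (5, -1, -1) → (6, -1, -1)
T2 translate by (-1, 5, 1): (-9, 1, 4) → (-10, 6, 5); (6, -1, -1) → (5, 4, 0)
T3 translate by (6, 6, 0): (-10, 6, 5) → (-4, 12, 5); (5, 4, 0) → (11, 10, 0)
T4 reflect across y = 0: (-4, 12, 5) → (-4, -12, 5); (11, 10, 0) → (11, -10, 0)
T5 scale by (3/2, 2, 1/2): (-4, -12, 5) → (-6, -24, 5/2); (11, -10, 0) → (33/2, -20, 0)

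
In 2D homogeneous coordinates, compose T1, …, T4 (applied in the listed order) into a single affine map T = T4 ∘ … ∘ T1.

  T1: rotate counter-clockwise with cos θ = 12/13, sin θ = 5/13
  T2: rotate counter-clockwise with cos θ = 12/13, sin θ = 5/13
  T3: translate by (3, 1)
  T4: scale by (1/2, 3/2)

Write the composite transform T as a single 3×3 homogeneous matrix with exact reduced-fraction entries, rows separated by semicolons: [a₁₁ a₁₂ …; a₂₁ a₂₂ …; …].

T = [119/338 -60/169 3/2; 180/169 357/338 3/2; 0 0 1]

T1 = [12/13 -5/13 0; 5/13 12/13 0; 0 0 1]
T2·T1 = [119/169 -120/169 0; 120/169 119/169 0; 0 0 1]
T3·…·T1 = [119/169 -120/169 3; 120/169 119/169 1; 0 0 1]
T4·…·T1 = [119/338 -60/169 3/2; 180/169 357/338 3/2; 0 0 1]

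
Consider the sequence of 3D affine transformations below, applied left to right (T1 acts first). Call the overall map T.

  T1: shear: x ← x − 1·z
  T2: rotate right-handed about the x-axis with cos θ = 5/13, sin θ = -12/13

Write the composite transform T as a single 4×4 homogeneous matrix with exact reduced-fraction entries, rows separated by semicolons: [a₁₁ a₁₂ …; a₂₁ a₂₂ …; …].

T = [1 0 -1 0; 0 5/13 12/13 0; 0 -12/13 5/13 0; 0 0 0 1]

T1 = [1 0 -1 0; 0 1 0 0; 0 0 1 0; 0 0 0 1]
T2·T1 = [1 0 -1 0; 0 5/13 12/13 0; 0 -12/13 5/13 0; 0 0 0 1]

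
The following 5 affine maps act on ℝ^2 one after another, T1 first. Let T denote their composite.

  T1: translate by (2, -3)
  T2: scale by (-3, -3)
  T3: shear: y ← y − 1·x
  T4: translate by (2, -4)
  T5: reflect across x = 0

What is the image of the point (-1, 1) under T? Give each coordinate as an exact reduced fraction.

T(p) = (1, 5)

T1 translate by (2, -3): (-1, 1) → (1, -2)
T2 scale by (-3, -3): (1, -2) → (-3, 6)
T3 shear: y ← y − 1·x: (-3, 6) → (-3, 9)
T4 translate by (2, -4): (-3, 9) → (-1, 5)
T5 reflect across x = 0: (-1, 5) → (1, 5)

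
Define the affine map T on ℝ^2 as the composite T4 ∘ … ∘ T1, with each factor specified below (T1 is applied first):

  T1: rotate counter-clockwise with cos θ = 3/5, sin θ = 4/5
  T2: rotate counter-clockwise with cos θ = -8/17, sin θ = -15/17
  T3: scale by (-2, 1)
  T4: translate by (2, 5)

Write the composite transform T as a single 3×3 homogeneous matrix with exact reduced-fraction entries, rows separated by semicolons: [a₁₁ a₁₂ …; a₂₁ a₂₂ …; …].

T = [-72/85 -154/85 2; -77/85 36/85 5; 0 0 1]

T1 = [3/5 -4/5 0; 4/5 3/5 0; 0 0 1]
T2·T1 = [36/85 77/85 0; -77/85 36/85 0; 0 0 1]
T3·…·T1 = [-72/85 -154/85 0; -77/85 36/85 0; 0 0 1]
T4·…·T1 = [-72/85 -154/85 2; -77/85 36/85 5; 0 0 1]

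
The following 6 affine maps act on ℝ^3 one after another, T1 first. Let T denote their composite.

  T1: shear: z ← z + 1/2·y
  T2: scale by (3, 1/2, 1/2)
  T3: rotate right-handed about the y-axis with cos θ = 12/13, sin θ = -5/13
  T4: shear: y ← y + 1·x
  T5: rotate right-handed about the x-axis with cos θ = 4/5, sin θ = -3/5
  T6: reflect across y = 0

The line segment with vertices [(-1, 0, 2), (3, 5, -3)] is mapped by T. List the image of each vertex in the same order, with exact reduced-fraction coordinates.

T1 shear: z ← z + 1/2·y: (-1, 0, 2) → (-1, 0, 2); (3, 5, -3) → (3, 5, -1/2)
T2 scale by (3, 1/2, 1/2): (-1, 0, 2) → (-3, 0, 1); (3, 5, -1/2) → (9, 5/2, -1/4)
T3 rotate right-handed about the y-axis with cos θ = 12/13, sin θ = -5/13: (-3, 0, 1) → (-41/13, 0, -3/13); (9, 5/2, -1/4) → (437/52, 5/2, 42/13)
T4 shear: y ← y + 1·x: (-41/13, 0, -3/13) → (-41/13, -41/13, -3/13); (437/52, 5/2, 42/13) → (437/52, 567/52, 42/13)
T5 rotate right-handed about the x-axis with cos θ = 4/5, sin θ = -3/5: (-41/13, -41/13, -3/13) → (-41/13, -173/65, 111/65); (437/52, 567/52, 42/13) → (437/52, 693/65, -1029/260)
T6 reflect across y = 0: (-41/13, -173/65, 111/65) → (-41/13, 173/65, 111/65); (437/52, 693/65, -1029/260) → (437/52, -693/65, -1029/260)

image vertices: (-41/13, 173/65, 111/65), (437/52, -693/65, -1029/260)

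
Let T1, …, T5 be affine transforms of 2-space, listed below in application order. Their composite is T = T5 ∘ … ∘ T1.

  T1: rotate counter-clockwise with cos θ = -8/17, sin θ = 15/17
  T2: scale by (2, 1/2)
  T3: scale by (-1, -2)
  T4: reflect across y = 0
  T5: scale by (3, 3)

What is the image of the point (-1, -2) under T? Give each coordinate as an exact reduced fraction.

T1 rotate counter-clockwise with cos θ = -8/17, sin θ = 15/17: (-1, -2) → (38/17, 1/17)
T2 scale by (2, 1/2): (38/17, 1/17) → (76/17, 1/34)
T3 scale by (-1, -2): (76/17, 1/34) → (-76/17, -1/17)
T4 reflect across y = 0: (-76/17, -1/17) → (-76/17, 1/17)
T5 scale by (3, 3): (-76/17, 1/17) → (-228/17, 3/17)

T(p) = (-228/17, 3/17)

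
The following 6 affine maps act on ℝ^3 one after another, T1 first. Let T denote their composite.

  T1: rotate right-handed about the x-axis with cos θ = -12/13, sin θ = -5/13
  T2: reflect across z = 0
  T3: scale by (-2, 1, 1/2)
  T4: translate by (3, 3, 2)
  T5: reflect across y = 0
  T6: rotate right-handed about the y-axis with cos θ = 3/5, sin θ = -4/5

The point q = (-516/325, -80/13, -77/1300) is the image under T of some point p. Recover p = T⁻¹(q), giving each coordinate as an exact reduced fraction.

T1 = [1 0 0 0; 0 -12/13 5/13 0; 0 -5/13 -12/13 0; 0 0 0 1]
T2·T1 = [1 0 0 0; 0 -12/13 5/13 0; 0 5/13 12/13 0; 0 0 0 1]
T3·…·T1 = [-2 0 0 0; 0 -12/13 5/13 0; 0 5/26 6/13 0; 0 0 0 1]
T4·…·T1 = [-2 0 0 3; 0 -12/13 5/13 3; 0 5/26 6/13 2; 0 0 0 1]
T5·…·T1 = [-2 0 0 3; 0 12/13 -5/13 -3; 0 5/26 6/13 2; 0 0 0 1]
T6·…·T1 = [-6/5 -2/13 -24/65 1/5; 0 12/13 -5/13 -3; -8/5 3/26 18/65 18/5; 0 0 0 1]
det M = -1; M⁻¹ = [-3/10 0 -2/5 3/2; -8/13 12/13 6/13 16/13; -96/65 -5/13 72/65 -63/13; 0 0 0 1]
M⁻¹ · (-516/325, -80/13, -77/1300)ᵀ = (2, -7/2, -1/5)ᵀ

p = (2, -7/2, -1/5)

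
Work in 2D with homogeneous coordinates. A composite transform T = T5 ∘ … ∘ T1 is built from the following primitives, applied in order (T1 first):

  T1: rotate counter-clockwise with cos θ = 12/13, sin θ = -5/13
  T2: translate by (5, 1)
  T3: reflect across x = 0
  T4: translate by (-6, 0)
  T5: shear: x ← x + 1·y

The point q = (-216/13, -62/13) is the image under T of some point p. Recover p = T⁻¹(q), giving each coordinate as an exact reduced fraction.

T1 = [12/13 5/13 0; -5/13 12/13 0; 0 0 1]
T2·T1 = [12/13 5/13 5; -5/13 12/13 1; 0 0 1]
T3·…·T1 = [-12/13 -5/13 -5; -5/13 12/13 1; 0 0 1]
T4·…·T1 = [-12/13 -5/13 -11; -5/13 12/13 1; 0 0 1]
T5·…·T1 = [-17/13 7/13 -10; -5/13 12/13 1; 0 0 1]
det M = -1; M⁻¹ = [-12/13 7/13 -127/13; -5/13 17/13 -67/13; 0 0 1]
M⁻¹ · (-216/13, -62/13)ᵀ = (3, -5)ᵀ

p = (3, -5)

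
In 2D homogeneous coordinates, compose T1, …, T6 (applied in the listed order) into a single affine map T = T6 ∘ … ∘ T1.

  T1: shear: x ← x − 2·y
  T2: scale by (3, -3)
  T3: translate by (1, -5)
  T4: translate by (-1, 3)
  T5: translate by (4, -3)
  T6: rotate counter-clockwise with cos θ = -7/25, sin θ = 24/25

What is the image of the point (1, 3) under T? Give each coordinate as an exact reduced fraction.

T1 shear: x ← x − 2·y: (1, 3) → (-5, 3)
T2 scale by (3, -3): (-5, 3) → (-15, -9)
T3 translate by (1, -5): (-15, -9) → (-14, -14)
T4 translate by (-1, 3): (-14, -14) → (-15, -11)
T5 translate by (4, -3): (-15, -11) → (-11, -14)
T6 rotate counter-clockwise with cos θ = -7/25, sin θ = 24/25: (-11, -14) → (413/25, -166/25)

T(p) = (413/25, -166/25)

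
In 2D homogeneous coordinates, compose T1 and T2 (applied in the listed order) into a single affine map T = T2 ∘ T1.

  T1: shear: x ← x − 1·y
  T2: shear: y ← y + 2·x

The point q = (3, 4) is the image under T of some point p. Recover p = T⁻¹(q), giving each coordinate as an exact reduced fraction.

p = (1, -2)

T1 = [1 -1 0; 0 1 0; 0 0 1]
T2·T1 = [1 -1 0; 2 -1 0; 0 0 1]
det M = 1; M⁻¹ = [-1 1 0; -2 1 0; 0 0 1]
M⁻¹ · (3, 4)ᵀ = (1, -2)ᵀ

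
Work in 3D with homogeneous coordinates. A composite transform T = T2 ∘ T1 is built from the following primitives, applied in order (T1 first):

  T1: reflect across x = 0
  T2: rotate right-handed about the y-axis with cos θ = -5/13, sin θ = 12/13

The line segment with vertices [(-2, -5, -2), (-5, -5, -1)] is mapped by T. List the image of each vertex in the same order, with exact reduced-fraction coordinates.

T1 reflect across x = 0: (-2, -5, -2) → (2, -5, -2); (-5, -5, -1) → (5, -5, -1)
T2 rotate right-handed about the y-axis with cos θ = -5/13, sin θ = 12/13: (2, -5, -2) → (-34/13, -5, -14/13); (5, -5, -1) → (-37/13, -5, -55/13)

image vertices: (-34/13, -5, -14/13), (-37/13, -5, -55/13)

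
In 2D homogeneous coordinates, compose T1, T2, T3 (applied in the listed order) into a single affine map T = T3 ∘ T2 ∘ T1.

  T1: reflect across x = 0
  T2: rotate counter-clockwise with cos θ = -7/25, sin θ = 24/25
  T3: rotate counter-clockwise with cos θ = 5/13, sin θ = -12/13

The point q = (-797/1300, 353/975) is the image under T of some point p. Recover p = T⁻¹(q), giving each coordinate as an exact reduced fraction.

T1 = [-1 0 0; 0 1 0; 0 0 1]
T2·T1 = [7/25 -24/25 0; -24/25 -7/25 0; 0 0 1]
T3·…·T1 = [-253/325 -204/325 0; -204/325 253/325 0; 0 0 1]
det M = -1; M⁻¹ = [-253/325 -204/325 0; -204/325 253/325 0; 0 0 1]
M⁻¹ · (-797/1300, 353/975)ᵀ = (1/4, 2/3)ᵀ

p = (1/4, 2/3)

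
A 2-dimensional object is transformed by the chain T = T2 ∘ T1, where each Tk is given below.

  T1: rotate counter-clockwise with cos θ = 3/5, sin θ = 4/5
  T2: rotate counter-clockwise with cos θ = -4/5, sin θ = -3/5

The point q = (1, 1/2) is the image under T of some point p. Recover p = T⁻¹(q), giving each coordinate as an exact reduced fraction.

p = (-1/2, 1)

T1 = [3/5 -4/5 0; 4/5 3/5 0; 0 0 1]
T2·T1 = [0 1 0; -1 0 0; 0 0 1]
det M = 1; M⁻¹ = [0 -1 0; 1 0 0; 0 0 1]
M⁻¹ · (1, 1/2)ᵀ = (-1/2, 1)ᵀ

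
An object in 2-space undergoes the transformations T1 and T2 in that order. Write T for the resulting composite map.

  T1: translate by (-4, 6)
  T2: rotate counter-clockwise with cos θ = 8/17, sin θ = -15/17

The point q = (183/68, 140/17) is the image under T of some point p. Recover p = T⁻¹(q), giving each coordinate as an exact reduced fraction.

p = (-2, 1/4)

T1 = [1 0 -4; 0 1 6; 0 0 1]
T2·T1 = [8/17 15/17 58/17; -15/17 8/17 108/17; 0 0 1]
det M = 1; M⁻¹ = [8/17 -15/17 4; 15/17 8/17 -6; 0 0 1]
M⁻¹ · (183/68, 140/17)ᵀ = (-2, 1/4)ᵀ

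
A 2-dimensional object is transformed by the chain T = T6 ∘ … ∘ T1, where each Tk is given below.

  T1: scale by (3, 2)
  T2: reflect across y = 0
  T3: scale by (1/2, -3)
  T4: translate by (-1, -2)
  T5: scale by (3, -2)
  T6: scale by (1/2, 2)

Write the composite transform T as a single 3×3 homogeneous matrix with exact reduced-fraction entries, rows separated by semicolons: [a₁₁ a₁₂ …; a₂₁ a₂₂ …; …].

T1 = [3 0 0; 0 2 0; 0 0 1]
T2·T1 = [3 0 0; 0 -2 0; 0 0 1]
T3·…·T1 = [3/2 0 0; 0 6 0; 0 0 1]
T4·…·T1 = [3/2 0 -1; 0 6 -2; 0 0 1]
T5·…·T1 = [9/2 0 -3; 0 -12 4; 0 0 1]
T6·…·T1 = [9/4 0 -3/2; 0 -24 8; 0 0 1]

T = [9/4 0 -3/2; 0 -24 8; 0 0 1]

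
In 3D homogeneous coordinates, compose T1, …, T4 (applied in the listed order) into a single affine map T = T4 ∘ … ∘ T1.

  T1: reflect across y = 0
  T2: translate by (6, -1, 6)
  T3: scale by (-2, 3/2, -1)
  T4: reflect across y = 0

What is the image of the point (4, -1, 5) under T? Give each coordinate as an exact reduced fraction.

T1 reflect across y = 0: (4, -1, 5) → (4, 1, 5)
T2 translate by (6, -1, 6): (4, 1, 5) → (10, 0, 11)
T3 scale by (-2, 3/2, -1): (10, 0, 11) → (-20, 0, -11)
T4 reflect across y = 0: (-20, 0, -11) → (-20, 0, -11)

T(p) = (-20, 0, -11)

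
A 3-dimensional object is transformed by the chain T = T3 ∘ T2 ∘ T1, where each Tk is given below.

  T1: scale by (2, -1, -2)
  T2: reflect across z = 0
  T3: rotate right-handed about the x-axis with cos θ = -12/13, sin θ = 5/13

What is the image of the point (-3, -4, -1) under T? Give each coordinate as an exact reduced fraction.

T1 scale by (2, -1, -2): (-3, -4, -1) → (-6, 4, 2)
T2 reflect across z = 0: (-6, 4, 2) → (-6, 4, -2)
T3 rotate right-handed about the x-axis with cos θ = -12/13, sin θ = 5/13: (-6, 4, -2) → (-6, -38/13, 44/13)

T(p) = (-6, -38/13, 44/13)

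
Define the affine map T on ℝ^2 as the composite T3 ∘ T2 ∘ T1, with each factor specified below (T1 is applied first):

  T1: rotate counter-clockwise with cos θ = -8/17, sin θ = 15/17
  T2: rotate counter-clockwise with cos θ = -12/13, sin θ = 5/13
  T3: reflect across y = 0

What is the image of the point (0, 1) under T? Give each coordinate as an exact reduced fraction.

T1 rotate counter-clockwise with cos θ = -8/17, sin θ = 15/17: (0, 1) → (-15/17, -8/17)
T2 rotate counter-clockwise with cos θ = -12/13, sin θ = 5/13: (-15/17, -8/17) → (220/221, 21/221)
T3 reflect across y = 0: (220/221, 21/221) → (220/221, -21/221)

T(p) = (220/221, -21/221)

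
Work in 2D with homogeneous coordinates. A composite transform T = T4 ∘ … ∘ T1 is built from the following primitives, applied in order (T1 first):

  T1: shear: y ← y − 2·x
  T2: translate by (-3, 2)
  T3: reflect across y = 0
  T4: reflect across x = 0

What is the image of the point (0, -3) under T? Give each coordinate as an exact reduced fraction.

T1 shear: y ← y − 2·x: (0, -3) → (0, -3)
T2 translate by (-3, 2): (0, -3) → (-3, -1)
T3 reflect across y = 0: (-3, -1) → (-3, 1)
T4 reflect across x = 0: (-3, 1) → (3, 1)

T(p) = (3, 1)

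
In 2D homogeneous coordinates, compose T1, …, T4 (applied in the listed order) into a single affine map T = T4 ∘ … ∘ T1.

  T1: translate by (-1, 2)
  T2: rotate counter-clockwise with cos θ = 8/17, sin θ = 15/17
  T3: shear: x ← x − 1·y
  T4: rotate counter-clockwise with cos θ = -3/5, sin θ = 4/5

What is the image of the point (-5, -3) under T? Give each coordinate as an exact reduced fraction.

T1 translate by (-1, 2): (-5, -3) → (-6, -1)
T2 rotate counter-clockwise with cos θ = 8/17, sin θ = 15/17: (-6, -1) → (-33/17, -98/17)
T3 shear: x ← x − 1·y: (-33/17, -98/17) → (65/17, -98/17)
T4 rotate counter-clockwise with cos θ = -3/5, sin θ = 4/5: (65/17, -98/17) → (197/85, 554/85)

T(p) = (197/85, 554/85)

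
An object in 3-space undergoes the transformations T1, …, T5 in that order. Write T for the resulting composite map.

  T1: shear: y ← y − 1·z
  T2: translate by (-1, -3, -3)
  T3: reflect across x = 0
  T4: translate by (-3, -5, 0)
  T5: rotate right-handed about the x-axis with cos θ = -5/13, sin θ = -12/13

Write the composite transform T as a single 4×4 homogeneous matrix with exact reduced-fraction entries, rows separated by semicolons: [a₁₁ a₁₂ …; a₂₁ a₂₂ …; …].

T1 = [1 0 0 0; 0 1 -1 0; 0 0 1 0; 0 0 0 1]
T2·T1 = [1 0 0 -1; 0 1 -1 -3; 0 0 1 -3; 0 0 0 1]
T3·…·T1 = [-1 0 0 1; 0 1 -1 -3; 0 0 1 -3; 0 0 0 1]
T4·…·T1 = [-1 0 0 -2; 0 1 -1 -8; 0 0 1 -3; 0 0 0 1]
T5·…·T1 = [-1 0 0 -2; 0 -5/13 17/13 4/13; 0 -12/13 7/13 111/13; 0 0 0 1]

T = [-1 0 0 -2; 0 -5/13 17/13 4/13; 0 -12/13 7/13 111/13; 0 0 0 1]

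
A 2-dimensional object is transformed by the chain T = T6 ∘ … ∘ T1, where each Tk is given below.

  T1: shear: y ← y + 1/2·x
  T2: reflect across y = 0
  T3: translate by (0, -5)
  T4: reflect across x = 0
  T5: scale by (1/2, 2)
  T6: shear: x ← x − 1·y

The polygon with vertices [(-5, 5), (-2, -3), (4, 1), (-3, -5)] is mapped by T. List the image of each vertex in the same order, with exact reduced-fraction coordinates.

T1 shear: y ← y + 1/2·x: (-5, 5) → (-5, 5/2); (-2, -3) → (-2, -4); (4, 1) → (4, 3); (-3, -5) → (-3, -13/2)
T2 reflect across y = 0: (-5, 5/2) → (-5, -5/2); (-2, -4) → (-2, 4); (4, 3) → (4, -3); (-3, -13/2) → (-3, 13/2)
T3 translate by (0, -5): (-5, -5/2) → (-5, -15/2); (-2, 4) → (-2, -1); (4, -3) → (4, -8); (-3, 13/2) → (-3, 3/2)
T4 reflect across x = 0: (-5, -15/2) → (5, -15/2); (-2, -1) → (2, -1); (4, -8) → (-4, -8); (-3, 3/2) → (3, 3/2)
T5 scale by (1/2, 2): (5, -15/2) → (5/2, -15); (2, -1) → (1, -2); (-4, -8) → (-2, -16); (3, 3/2) → (3/2, 3)
T6 shear: x ← x − 1·y: (5/2, -15) → (35/2, -15); (1, -2) → (3, -2); (-2, -16) → (14, -16); (3/2, 3) → (-3/2, 3)

image vertices: (35/2, -15), (3, -2), (14, -16), (-3/2, 3)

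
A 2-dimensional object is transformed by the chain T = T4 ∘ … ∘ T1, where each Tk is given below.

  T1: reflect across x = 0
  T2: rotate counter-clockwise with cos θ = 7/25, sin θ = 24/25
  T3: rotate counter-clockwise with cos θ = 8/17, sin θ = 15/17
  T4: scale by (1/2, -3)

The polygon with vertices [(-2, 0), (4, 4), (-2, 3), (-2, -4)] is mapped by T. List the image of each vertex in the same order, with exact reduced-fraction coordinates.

T1 reflect across x = 0: (-2, 0) → (2, 0); (4, 4) → (-4, 4); (-2, 3) → (2, 3); (-2, -4) → (2, -4)
T2 rotate counter-clockwise with cos θ = 7/25, sin θ = 24/25: (2, 0) → (14/25, 48/25); (-4, 4) → (-124/25, -68/25); (2, 3) → (-58/25, 69/25); (2, -4) → (22/5, 4/5)
T3 rotate counter-clockwise with cos θ = 8/17, sin θ = 15/17: (14/25, 48/25) → (-608/425, 594/425); (-124/25, -68/25) → (28/425, -2404/425); (-58/25, 69/25) → (-1499/425, -318/425); (22/5, 4/5) → (116/85, 362/85)
T4 scale by (1/2, -3): (-608/425, 594/425) → (-304/425, -1782/425); (28/425, -2404/425) → (14/425, 7212/425); (-1499/425, -318/425) → (-1499/850, 954/425); (116/85, 362/85) → (58/85, -1086/85)

image vertices: (-304/425, -1782/425), (14/425, 7212/425), (-1499/850, 954/425), (58/85, -1086/85)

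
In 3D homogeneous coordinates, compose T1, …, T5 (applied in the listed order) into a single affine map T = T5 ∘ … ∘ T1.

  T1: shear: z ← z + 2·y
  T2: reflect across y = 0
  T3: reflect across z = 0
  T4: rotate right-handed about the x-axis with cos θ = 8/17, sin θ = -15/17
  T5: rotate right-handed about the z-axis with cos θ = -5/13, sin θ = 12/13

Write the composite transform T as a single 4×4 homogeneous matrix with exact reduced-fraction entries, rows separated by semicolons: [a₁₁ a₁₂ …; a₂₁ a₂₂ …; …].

T = [-5/13 456/221 180/221 0; 12/13 190/221 75/221 0; 0 -1/17 -8/17 0; 0 0 0 1]

T1 = [1 0 0 0; 0 1 0 0; 0 2 1 0; 0 0 0 1]
T2·T1 = [1 0 0 0; 0 -1 0 0; 0 2 1 0; 0 0 0 1]
T3·…·T1 = [1 0 0 0; 0 -1 0 0; 0 -2 -1 0; 0 0 0 1]
T4·…·T1 = [1 0 0 0; 0 -38/17 -15/17 0; 0 -1/17 -8/17 0; 0 0 0 1]
T5·…·T1 = [-5/13 456/221 180/221 0; 12/13 190/221 75/221 0; 0 -1/17 -8/17 0; 0 0 0 1]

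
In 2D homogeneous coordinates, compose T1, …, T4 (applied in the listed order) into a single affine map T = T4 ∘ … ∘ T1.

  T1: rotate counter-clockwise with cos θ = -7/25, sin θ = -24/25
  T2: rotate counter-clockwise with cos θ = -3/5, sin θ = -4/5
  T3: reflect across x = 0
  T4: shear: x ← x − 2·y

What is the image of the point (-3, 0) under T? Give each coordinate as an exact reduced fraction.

T1 rotate counter-clockwise with cos θ = -7/25, sin θ = -24/25: (-3, 0) → (21/25, 72/25)
T2 rotate counter-clockwise with cos θ = -3/5, sin θ = -4/5: (21/25, 72/25) → (9/5, -12/5)
T3 reflect across x = 0: (9/5, -12/5) → (-9/5, -12/5)
T4 shear: x ← x − 2·y: (-9/5, -12/5) → (3, -12/5)

T(p) = (3, -12/5)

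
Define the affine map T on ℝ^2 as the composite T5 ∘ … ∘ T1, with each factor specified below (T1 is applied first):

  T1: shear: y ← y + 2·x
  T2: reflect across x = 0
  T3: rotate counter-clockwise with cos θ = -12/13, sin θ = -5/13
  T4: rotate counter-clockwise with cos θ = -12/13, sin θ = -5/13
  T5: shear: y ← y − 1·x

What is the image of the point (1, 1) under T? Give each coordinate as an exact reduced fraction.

T1 shear: y ← y + 2·x: (1, 1) → (1, 3)
T2 reflect across x = 0: (1, 3) → (-1, 3)
T3 rotate counter-clockwise with cos θ = -12/13, sin θ = -5/13: (-1, 3) → (27/13, -31/13)
T4 rotate counter-clockwise with cos θ = -12/13, sin θ = -5/13: (27/13, -31/13) → (-479/169, 237/169)
T5 shear: y ← y − 1·x: (-479/169, 237/169) → (-479/169, 716/169)

T(p) = (-479/169, 716/169)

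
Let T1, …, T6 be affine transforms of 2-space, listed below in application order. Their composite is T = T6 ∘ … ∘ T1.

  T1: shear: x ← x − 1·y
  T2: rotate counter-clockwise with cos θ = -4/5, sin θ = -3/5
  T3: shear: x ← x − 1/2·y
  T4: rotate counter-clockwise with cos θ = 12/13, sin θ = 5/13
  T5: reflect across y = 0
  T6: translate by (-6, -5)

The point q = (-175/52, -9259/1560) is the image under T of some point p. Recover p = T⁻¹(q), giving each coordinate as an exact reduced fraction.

T1 = [1 -1 0; 0 1 0; 0 0 1]
T2·T1 = [-4/5 7/5 0; -3/5 -1/5 0; 0 0 1]
T3·…·T1 = [-1/2 3/2 0; -3/5 -1/5 0; 0 0 1]
T4·…·T1 = [-3/13 19/13 0; -97/130 51/130 0; 0 0 1]
T5·…·T1 = [-3/13 19/13 0; 97/130 -51/130 0; 0 0 1]
T6·…·T1 = [-3/13 19/13 -6; 97/130 -51/130 -5; 0 0 1]
det M = -1; M⁻¹ = [51/130 19/13 628/65; 97/130 3/13 366/65; 0 0 1]
M⁻¹ · (-175/52, -9259/1560)ᵀ = (-1/3, 7/4)ᵀ

p = (-1/3, 7/4)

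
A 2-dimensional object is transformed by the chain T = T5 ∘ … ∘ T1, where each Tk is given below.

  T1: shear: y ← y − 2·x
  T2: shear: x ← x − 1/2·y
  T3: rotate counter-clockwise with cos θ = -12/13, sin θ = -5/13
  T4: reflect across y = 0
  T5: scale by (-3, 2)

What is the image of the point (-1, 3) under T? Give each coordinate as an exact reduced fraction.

T(p) = (-201/13, 85/13)

T1 shear: y ← y − 2·x: (-1, 3) → (-1, 5)
T2 shear: x ← x − 1/2·y: (-1, 5) → (-7/2, 5)
T3 rotate counter-clockwise with cos θ = -12/13, sin θ = -5/13: (-7/2, 5) → (67/13, -85/26)
T4 reflect across y = 0: (67/13, -85/26) → (67/13, 85/26)
T5 scale by (-3, 2): (67/13, 85/26) → (-201/13, 85/13)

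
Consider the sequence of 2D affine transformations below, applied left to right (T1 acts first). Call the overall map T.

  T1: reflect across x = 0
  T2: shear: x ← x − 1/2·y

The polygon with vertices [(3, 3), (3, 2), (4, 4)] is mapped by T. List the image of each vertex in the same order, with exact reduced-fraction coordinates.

image vertices: (-9/2, 3), (-4, 2), (-6, 4)

T1 reflect across x = 0: (3, 3) → (-3, 3); (3, 2) → (-3, 2); (4, 4) → (-4, 4)
T2 shear: x ← x − 1/2·y: (-3, 3) → (-9/2, 3); (-3, 2) → (-4, 2); (-4, 4) → (-6, 4)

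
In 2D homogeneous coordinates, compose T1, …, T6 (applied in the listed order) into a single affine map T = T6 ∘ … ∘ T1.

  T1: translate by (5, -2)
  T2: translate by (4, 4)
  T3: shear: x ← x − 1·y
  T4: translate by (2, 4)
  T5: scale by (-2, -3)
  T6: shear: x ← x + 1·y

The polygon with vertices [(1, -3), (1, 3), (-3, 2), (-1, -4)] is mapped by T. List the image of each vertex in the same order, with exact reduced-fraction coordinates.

image vertices: (-35, -9), (-41, -27), (-32, -24), (-30, -6)

T1 translate by (5, -2): (1, -3) → (6, -5); (1, 3) → (6, 1); (-3, 2) → (2, 0); (-1, -4) → (4, -6)
T2 translate by (4, 4): (6, -5) → (10, -1); (6, 1) → (10, 5); (2, 0) → (6, 4); (4, -6) → (8, -2)
T3 shear: x ← x − 1·y: (10, -1) → (11, -1); (10, 5) → (5, 5); (6, 4) → (2, 4); (8, -2) → (10, -2)
T4 translate by (2, 4): (11, -1) → (13, 3); (5, 5) → (7, 9); (2, 4) → (4, 8); (10, -2) → (12, 2)
T5 scale by (-2, -3): (13, 3) → (-26, -9); (7, 9) → (-14, -27); (4, 8) → (-8, -24); (12, 2) → (-24, -6)
T6 shear: x ← x + 1·y: (-26, -9) → (-35, -9); (-14, -27) → (-41, -27); (-8, -24) → (-32, -24); (-24, -6) → (-30, -6)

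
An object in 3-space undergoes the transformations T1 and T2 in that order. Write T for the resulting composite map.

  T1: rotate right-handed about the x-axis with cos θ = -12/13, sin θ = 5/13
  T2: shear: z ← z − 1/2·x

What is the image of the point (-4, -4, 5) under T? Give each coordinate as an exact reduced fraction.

T1 rotate right-handed about the x-axis with cos θ = -12/13, sin θ = 5/13: (-4, -4, 5) → (-4, 23/13, -80/13)
T2 shear: z ← z − 1/2·x: (-4, 23/13, -80/13) → (-4, 23/13, -54/13)

T(p) = (-4, 23/13, -54/13)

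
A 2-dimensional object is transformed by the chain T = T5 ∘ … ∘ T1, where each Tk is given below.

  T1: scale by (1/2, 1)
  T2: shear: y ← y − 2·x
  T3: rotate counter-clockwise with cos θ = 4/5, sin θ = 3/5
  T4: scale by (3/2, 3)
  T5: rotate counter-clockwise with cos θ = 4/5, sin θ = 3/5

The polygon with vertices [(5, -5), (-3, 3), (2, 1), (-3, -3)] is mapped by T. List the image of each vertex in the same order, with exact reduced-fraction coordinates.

image vertices: (213/10, -42/5), (-639/50, 126/25), (51/25, 39/50), (9/50, -81/25)

T1 scale by (1/2, 1): (5, -5) → (5/2, -5); (-3, 3) → (-3/2, 3); (2, 1) → (1, 1); (-3, -3) → (-3/2, -3)
T2 shear: y ← y − 2·x: (5/2, -5) → (5/2, -10); (-3/2, 3) → (-3/2, 6); (1, 1) → (1, -1); (-3/2, -3) → (-3/2, 0)
T3 rotate counter-clockwise with cos θ = 4/5, sin θ = 3/5: (5/2, -10) → (8, -13/2); (-3/2, 6) → (-24/5, 39/10); (1, -1) → (7/5, -1/5); (-3/2, 0) → (-6/5, -9/10)
T4 scale by (3/2, 3): (8, -13/2) → (12, -39/2); (-24/5, 39/10) → (-36/5, 117/10); (7/5, -1/5) → (21/10, -3/5); (-6/5, -9/10) → (-9/5, -27/10)
T5 rotate counter-clockwise with cos θ = 4/5, sin θ = 3/5: (12, -39/2) → (213/10, -42/5); (-36/5, 117/10) → (-639/50, 126/25); (21/10, -3/5) → (51/25, 39/50); (-9/5, -27/10) → (9/50, -81/25)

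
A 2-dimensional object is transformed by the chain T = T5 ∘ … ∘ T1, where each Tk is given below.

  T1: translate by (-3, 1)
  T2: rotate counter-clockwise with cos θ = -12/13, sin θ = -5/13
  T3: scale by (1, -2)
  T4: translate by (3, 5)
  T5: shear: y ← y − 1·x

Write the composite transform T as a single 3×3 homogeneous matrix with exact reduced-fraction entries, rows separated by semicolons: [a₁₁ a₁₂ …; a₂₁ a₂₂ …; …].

T1 = [1 0 -3; 0 1 1; 0 0 1]
T2·T1 = [-12/13 5/13 41/13; -5/13 -12/13 3/13; 0 0 1]
T3·…·T1 = [-12/13 5/13 41/13; 10/13 24/13 -6/13; 0 0 1]
T4·…·T1 = [-12/13 5/13 80/13; 10/13 24/13 59/13; 0 0 1]
T5·…·T1 = [-12/13 5/13 80/13; 22/13 19/13 -21/13; 0 0 1]

T = [-12/13 5/13 80/13; 22/13 19/13 -21/13; 0 0 1]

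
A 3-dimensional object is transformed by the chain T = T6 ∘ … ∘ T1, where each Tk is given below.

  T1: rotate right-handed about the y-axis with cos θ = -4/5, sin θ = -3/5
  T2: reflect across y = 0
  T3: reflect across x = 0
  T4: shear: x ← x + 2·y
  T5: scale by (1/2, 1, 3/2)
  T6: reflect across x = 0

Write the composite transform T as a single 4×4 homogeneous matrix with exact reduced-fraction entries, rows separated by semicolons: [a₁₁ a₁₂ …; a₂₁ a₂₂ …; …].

T1 = [-4/5 0 -3/5 0; 0 1 0 0; 3/5 0 -4/5 0; 0 0 0 1]
T2·T1 = [-4/5 0 -3/5 0; 0 -1 0 0; 3/5 0 -4/5 0; 0 0 0 1]
T3·…·T1 = [4/5 0 3/5 0; 0 -1 0 0; 3/5 0 -4/5 0; 0 0 0 1]
T4·…·T1 = [4/5 -2 3/5 0; 0 -1 0 0; 3/5 0 -4/5 0; 0 0 0 1]
T5·…·T1 = [2/5 -1 3/10 0; 0 -1 0 0; 9/10 0 -6/5 0; 0 0 0 1]
T6·…·T1 = [-2/5 1 -3/10 0; 0 -1 0 0; 9/10 0 -6/5 0; 0 0 0 1]

T = [-2/5 1 -3/10 0; 0 -1 0 0; 9/10 0 -6/5 0; 0 0 0 1]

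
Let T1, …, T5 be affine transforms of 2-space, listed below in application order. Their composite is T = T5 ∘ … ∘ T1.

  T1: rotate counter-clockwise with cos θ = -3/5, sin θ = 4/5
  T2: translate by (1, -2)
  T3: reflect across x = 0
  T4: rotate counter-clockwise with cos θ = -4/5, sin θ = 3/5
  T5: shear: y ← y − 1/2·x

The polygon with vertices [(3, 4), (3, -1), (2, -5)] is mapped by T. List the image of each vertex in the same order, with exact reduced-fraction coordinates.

T1 rotate counter-clockwise with cos θ = -3/5, sin θ = 4/5: (3, 4) → (-5, 0); (3, -1) → (-1, 3); (2, -5) → (14/5, 23/5)
T2 translate by (1, -2): (-5, 0) → (-4, -2); (-1, 3) → (0, 1); (14/5, 23/5) → (19/5, 13/5)
T3 reflect across x = 0: (-4, -2) → (4, -2); (0, 1) → (0, 1); (19/5, 13/5) → (-19/5, 13/5)
T4 rotate counter-clockwise with cos θ = -4/5, sin θ = 3/5: (4, -2) → (-2, 4); (0, 1) → (-3/5, -4/5); (-19/5, 13/5) → (37/25, -109/25)
T5 shear: y ← y − 1/2·x: (-2, 4) → (-2, 5); (-3/5, -4/5) → (-3/5, -1/2); (37/25, -109/25) → (37/25, -51/10)

image vertices: (-2, 5), (-3/5, -1/2), (37/25, -51/10)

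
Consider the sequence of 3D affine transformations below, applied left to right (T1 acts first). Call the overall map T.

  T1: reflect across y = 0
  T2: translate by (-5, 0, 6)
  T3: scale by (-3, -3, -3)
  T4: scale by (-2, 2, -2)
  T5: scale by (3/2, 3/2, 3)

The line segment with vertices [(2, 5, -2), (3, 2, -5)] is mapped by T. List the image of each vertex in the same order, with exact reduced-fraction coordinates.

T1 reflect across y = 0: (2, 5, -2) → (2, -5, -2); (3, 2, -5) → (3, -2, -5)
T2 translate by (-5, 0, 6): (2, -5, -2) → (-3, -5, 4); (3, -2, -5) → (-2, -2, 1)
T3 scale by (-3, -3, -3): (-3, -5, 4) → (9, 15, -12); (-2, -2, 1) → (6, 6, -3)
T4 scale by (-2, 2, -2): (9, 15, -12) → (-18, 30, 24); (6, 6, -3) → (-12, 12, 6)
T5 scale by (3/2, 3/2, 3): (-18, 30, 24) → (-27, 45, 72); (-12, 12, 6) → (-18, 18, 18)

image vertices: (-27, 45, 72), (-18, 18, 18)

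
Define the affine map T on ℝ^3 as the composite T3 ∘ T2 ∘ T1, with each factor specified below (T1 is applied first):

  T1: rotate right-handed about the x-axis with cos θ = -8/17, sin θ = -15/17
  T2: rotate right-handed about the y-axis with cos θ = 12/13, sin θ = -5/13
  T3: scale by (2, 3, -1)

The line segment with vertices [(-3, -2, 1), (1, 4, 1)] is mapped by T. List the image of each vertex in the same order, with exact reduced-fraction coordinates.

image vertices: (-1444/221, 93/17, -9/221), (64/13, -3, 43/13)

T1 rotate right-handed about the x-axis with cos θ = -8/17, sin θ = -15/17: (-3, -2, 1) → (-3, 31/17, 22/17); (1, 4, 1) → (1, -1, -4)
T2 rotate right-handed about the y-axis with cos θ = 12/13, sin θ = -5/13: (-3, 31/17, 22/17) → (-722/221, 31/17, 9/221); (1, -1, -4) → (32/13, -1, -43/13)
T3 scale by (2, 3, -1): (-722/221, 31/17, 9/221) → (-1444/221, 93/17, -9/221); (32/13, -1, -43/13) → (64/13, -3, 43/13)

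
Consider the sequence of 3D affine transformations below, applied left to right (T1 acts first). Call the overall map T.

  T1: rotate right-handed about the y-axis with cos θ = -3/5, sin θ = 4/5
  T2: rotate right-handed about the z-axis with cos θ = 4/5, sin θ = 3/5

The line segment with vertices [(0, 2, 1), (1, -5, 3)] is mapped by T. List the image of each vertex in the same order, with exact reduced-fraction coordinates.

T1 rotate right-handed about the y-axis with cos θ = -3/5, sin θ = 4/5: (0, 2, 1) → (4/5, 2, -3/5); (1, -5, 3) → (9/5, -5, -13/5)
T2 rotate right-handed about the z-axis with cos θ = 4/5, sin θ = 3/5: (4/5, 2, -3/5) → (-14/25, 52/25, -3/5); (9/5, -5, -13/5) → (111/25, -73/25, -13/5)

image vertices: (-14/25, 52/25, -3/5), (111/25, -73/25, -13/5)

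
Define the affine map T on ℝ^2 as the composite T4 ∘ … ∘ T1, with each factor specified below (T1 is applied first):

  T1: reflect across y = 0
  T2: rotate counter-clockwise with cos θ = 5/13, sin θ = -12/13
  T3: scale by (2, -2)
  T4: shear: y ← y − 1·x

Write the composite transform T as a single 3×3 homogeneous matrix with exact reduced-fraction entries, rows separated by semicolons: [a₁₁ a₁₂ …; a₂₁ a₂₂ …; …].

T = [10/13 -24/13 0; 14/13 34/13 0; 0 0 1]

T1 = [1 0 0; 0 -1 0; 0 0 1]
T2·T1 = [5/13 -12/13 0; -12/13 -5/13 0; 0 0 1]
T3·…·T1 = [10/13 -24/13 0; 24/13 10/13 0; 0 0 1]
T4·…·T1 = [10/13 -24/13 0; 14/13 34/13 0; 0 0 1]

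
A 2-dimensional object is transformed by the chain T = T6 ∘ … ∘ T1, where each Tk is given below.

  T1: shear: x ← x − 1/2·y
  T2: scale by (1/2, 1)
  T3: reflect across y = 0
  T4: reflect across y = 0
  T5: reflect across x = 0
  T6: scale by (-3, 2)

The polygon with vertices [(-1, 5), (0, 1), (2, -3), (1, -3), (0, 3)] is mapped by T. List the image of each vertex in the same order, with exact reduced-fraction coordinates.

T1 shear: x ← x − 1/2·y: (-1, 5) → (-7/2, 5); (0, 1) → (-1/2, 1); (2, -3) → (7/2, -3); (1, -3) → (5/2, -3); (0, 3) → (-3/2, 3)
T2 scale by (1/2, 1): (-7/2, 5) → (-7/4, 5); (-1/2, 1) → (-1/4, 1); (7/2, -3) → (7/4, -3); (5/2, -3) → (5/4, -3); (-3/2, 3) → (-3/4, 3)
T3 reflect across y = 0: (-7/4, 5) → (-7/4, -5); (-1/4, 1) → (-1/4, -1); (7/4, -3) → (7/4, 3); (5/4, -3) → (5/4, 3); (-3/4, 3) → (-3/4, -3)
T4 reflect across y = 0: (-7/4, -5) → (-7/4, 5); (-1/4, -1) → (-1/4, 1); (7/4, 3) → (7/4, -3); (5/4, 3) → (5/4, -3); (-3/4, -3) → (-3/4, 3)
T5 reflect across x = 0: (-7/4, 5) → (7/4, 5); (-1/4, 1) → (1/4, 1); (7/4, -3) → (-7/4, -3); (5/4, -3) → (-5/4, -3); (-3/4, 3) → (3/4, 3)
T6 scale by (-3, 2): (7/4, 5) → (-21/4, 10); (1/4, 1) → (-3/4, 2); (-7/4, -3) → (21/4, -6); (-5/4, -3) → (15/4, -6); (3/4, 3) → (-9/4, 6)

image vertices: (-21/4, 10), (-3/4, 2), (21/4, -6), (15/4, -6), (-9/4, 6)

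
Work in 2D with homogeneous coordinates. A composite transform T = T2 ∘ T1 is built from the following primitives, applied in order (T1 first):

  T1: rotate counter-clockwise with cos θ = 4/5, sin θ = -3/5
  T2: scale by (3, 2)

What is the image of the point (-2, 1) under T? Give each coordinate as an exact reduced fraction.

T1 rotate counter-clockwise with cos θ = 4/5, sin θ = -3/5: (-2, 1) → (-1, 2)
T2 scale by (3, 2): (-1, 2) → (-3, 4)

T(p) = (-3, 4)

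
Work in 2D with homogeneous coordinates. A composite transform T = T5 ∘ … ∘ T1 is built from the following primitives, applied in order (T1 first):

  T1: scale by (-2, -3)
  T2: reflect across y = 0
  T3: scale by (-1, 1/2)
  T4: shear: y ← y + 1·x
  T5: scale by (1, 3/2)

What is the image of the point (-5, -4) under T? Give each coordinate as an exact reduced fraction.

T1 scale by (-2, -3): (-5, -4) → (10, 12)
T2 reflect across y = 0: (10, 12) → (10, -12)
T3 scale by (-1, 1/2): (10, -12) → (-10, -6)
T4 shear: y ← y + 1·x: (-10, -6) → (-10, -16)
T5 scale by (1, 3/2): (-10, -16) → (-10, -24)

T(p) = (-10, -24)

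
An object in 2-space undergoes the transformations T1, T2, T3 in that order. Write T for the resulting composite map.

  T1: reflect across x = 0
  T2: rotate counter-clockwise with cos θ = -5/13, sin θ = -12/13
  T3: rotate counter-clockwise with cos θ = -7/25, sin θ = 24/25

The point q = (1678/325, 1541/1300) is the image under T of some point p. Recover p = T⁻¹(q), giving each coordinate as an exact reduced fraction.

p = (-5, 7/4)

T1 = [-1 0 0; 0 1 0; 0 0 1]
T2·T1 = [5/13 12/13 0; 12/13 -5/13 0; 0 0 1]
T3·…·T1 = [-323/325 36/325 0; 36/325 323/325 0; 0 0 1]
det M = -1; M⁻¹ = [-323/325 36/325 0; 36/325 323/325 0; 0 0 1]
M⁻¹ · (1678/325, 1541/1300)ᵀ = (-5, 7/4)ᵀ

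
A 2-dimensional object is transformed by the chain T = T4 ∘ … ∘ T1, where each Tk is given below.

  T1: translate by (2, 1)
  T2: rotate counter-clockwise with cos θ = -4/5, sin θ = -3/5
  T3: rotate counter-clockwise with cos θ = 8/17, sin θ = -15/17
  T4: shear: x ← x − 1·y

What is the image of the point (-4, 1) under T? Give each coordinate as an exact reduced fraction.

T1 translate by (2, 1): (-4, 1) → (-2, 2)
T2 rotate counter-clockwise with cos θ = -4/5, sin θ = -3/5: (-2, 2) → (14/5, -2/5)
T3 rotate counter-clockwise with cos θ = 8/17, sin θ = -15/17: (14/5, -2/5) → (82/85, -226/85)
T4 shear: x ← x − 1·y: (82/85, -226/85) → (308/85, -226/85)

T(p) = (308/85, -226/85)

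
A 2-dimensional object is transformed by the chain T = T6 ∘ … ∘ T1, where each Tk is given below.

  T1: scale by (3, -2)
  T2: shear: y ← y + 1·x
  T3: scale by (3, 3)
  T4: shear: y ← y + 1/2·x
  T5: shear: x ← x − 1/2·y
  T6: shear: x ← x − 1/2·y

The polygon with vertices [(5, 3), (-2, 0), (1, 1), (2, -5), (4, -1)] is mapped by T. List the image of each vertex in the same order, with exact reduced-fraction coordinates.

T1 scale by (3, -2): (5, 3) → (15, -6); (-2, 0) → (-6, 0); (1, 1) → (3, -2); (2, -5) → (6, 10); (4, -1) → (12, 2)
T2 shear: y ← y + 1·x: (15, -6) → (15, 9); (-6, 0) → (-6, -6); (3, -2) → (3, 1); (6, 10) → (6, 16); (12, 2) → (12, 14)
T3 scale by (3, 3): (15, 9) → (45, 27); (-6, -6) → (-18, -18); (3, 1) → (9, 3); (6, 16) → (18, 48); (12, 14) → (36, 42)
T4 shear: y ← y + 1/2·x: (45, 27) → (45, 99/2); (-18, -18) → (-18, -27); (9, 3) → (9, 15/2); (18, 48) → (18, 57); (36, 42) → (36, 60)
T5 shear: x ← x − 1/2·y: (45, 99/2) → (81/4, 99/2); (-18, -27) → (-9/2, -27); (9, 15/2) → (21/4, 15/2); (18, 57) → (-21/2, 57); (36, 60) → (6, 60)
T6 shear: x ← x − 1/2·y: (81/4, 99/2) → (-9/2, 99/2); (-9/2, -27) → (9, -27); (21/4, 15/2) → (3/2, 15/2); (-21/2, 57) → (-39, 57); (6, 60) → (-24, 60)

image vertices: (-9/2, 99/2), (9, -27), (3/2, 15/2), (-39, 57), (-24, 60)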